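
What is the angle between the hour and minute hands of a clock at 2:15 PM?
Hour hand position: 2 x 30 + 15 x 0.5 = 67.5 degrees
Minute hand position: 15 x 6 = 90 degrees
Difference: |67.5 - 90| = 22.5 degrees
The angle between the hands is 22.5 degrees

Final answer: 22.5 degrees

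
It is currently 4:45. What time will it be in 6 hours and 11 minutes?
Starting time: 4:45
Adding 11 minutes to 45 minutes: 45 + 11 = 56 minutes
Adding 6 hours: 4 + 6 = 10
Final time: 10:56

Final answer: 10:56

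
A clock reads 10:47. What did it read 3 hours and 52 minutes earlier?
Starting time: 10:47 = 647 total minutes past 12:00
Subtracting: 3 hours and 52 minutes = 232 minutes
647 - 232 = 415 minutes
= 6 hours and 55 minutes past 12:00 = 6:55

Final answer: 6:55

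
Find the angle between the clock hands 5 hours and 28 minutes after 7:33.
First find the time 5 hours and 28 minutes after 7:33.
Total minutes: 7 x 60 + 33 + 5 x 60 + 28 = 781.
781 mod 720 = 61 minutes = 1:01.
Now compute the angle at 1:01:
Hour hand: 1 x 30 + 1 x 0.5 = 30.5 degrees
Minute hand: 1 x 6 = 6 degrees
Difference: |30.5 - 6| = 24.5 degrees
The angle is 24.5 degrees

Final answer: 24.5 degrees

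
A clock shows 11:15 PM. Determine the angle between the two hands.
Hour hand position: 11 x 30 + 15 x 0.5 = 337.5 degrees
Minute hand position: 15 x 6 = 90 degrees
Difference: |337.5 - 90| = 247.5 degrees
Since 247.5 > 180, the smaller angle is 360 - 247.5 = 112.5 degrees

Final answer: 112.5 degrees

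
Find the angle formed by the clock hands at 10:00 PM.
Hour hand position: 10 x 30 + 0 x 0.5 = 300 degrees
Minute hand position: 0 x 6 = 0 degrees
Difference: |300 - 0| = 300 degrees
Since 300 > 180, the smaller angle is 360 - 300 = 60 degrees

Final answer: 60 degrees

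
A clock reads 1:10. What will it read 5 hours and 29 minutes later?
Starting time: 1:10
Adding 29 minutes to 10 minutes: 10 + 29 = 39 minutes
Adding 5 hours: 1 + 5 = 6
Final time: 6:39

Final answer: 6:39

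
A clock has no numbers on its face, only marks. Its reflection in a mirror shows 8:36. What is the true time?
Reflection across the vertical (12-6) axis maps a hand at angle A degrees to (360 - A) degrees, which sends a reading of T minutes past 12:00 to (720 - T) minutes past 12:00.
Mirror reads 8:36 = 516 minutes past 12:00.
Actual time: (720 - 516) mod 720 = 204 minutes = 3:24.

Final answer: 3:24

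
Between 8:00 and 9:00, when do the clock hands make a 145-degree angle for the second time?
At t minutes past 8:00, the hour hand is at 30 x 8 + 0.5t degrees and the minute hand is at 6t degrees.
The smaller angle between them is 145 degrees when |30H - 5.5t| = 145 or |30H - 5.5t| = 215.
With H = 8, solve 30 x 8 - 5.5t = +/- target for each target:
  t = (30 x 8 - 145) / 5.5 = 17.27
  t = (30 x 8 + 145) / 5.5 = 70 (outside (0, 60))
  t = (30 x 8 - 215) / 5.5 = 4.55
  t = (30 x 8 + 215) / 5.5 = 82.73 (outside (0, 60))
Valid solutions in (0, 60): {4.55, 17.27} minutes.
The second occurrence is t = 17.27 minutes.
The hands form a 145-degree angle at 17.27 minutes past 8:00.

Final answer: 17.27 minutes past 8:00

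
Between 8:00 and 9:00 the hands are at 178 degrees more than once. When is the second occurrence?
At t minutes past 8:00, the hour hand is at 30 x 8 + 0.5t degrees and the minute hand is at 6t degrees.
The smaller angle between them is 178 degrees when |30H - 5.5t| = 178 or |30H - 5.5t| = 182.
With H = 8, solve 30 x 8 - 5.5t = +/- target for each target:
  t = (30 x 8 - 178) / 5.5 = 11.27
  t = (30 x 8 + 178) / 5.5 = 76 (outside (0, 60))
  t = (30 x 8 - 182) / 5.5 = 10.55
  t = (30 x 8 + 182) / 5.5 = 76.73 (outside (0, 60))
Valid solutions in (0, 60): {10.55, 11.27} minutes.
The second occurrence is t = 11.27 minutes.
The hands form a 178-degree angle at 11.27 minutes past 8:00.

Final answer: 11.27 minutes past 8:00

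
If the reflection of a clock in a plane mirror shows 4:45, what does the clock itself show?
Reflection across the vertical (12-6) axis maps a hand at angle A degrees to (360 - A) degrees, which sends a reading of T minutes past 12:00 to (720 - T) minutes past 12:00.
Mirror reads 4:45 = 285 minutes past 12:00.
Actual time: (720 - 285) mod 720 = 435 minutes = 7:15.

Final answer: 7:15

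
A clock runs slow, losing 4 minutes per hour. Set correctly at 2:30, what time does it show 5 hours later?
For every 60 true minutes, the faulty clock advances 60 - 4 = 56 minutes.
True elapsed: 5 hours = 300 minutes.
Faulty clock advances: 300 x 56/60 = 280 minutes (drift: 20 minutes behind).
Shown time: 2:30 + 280 minutes = 7:10.

Final answer: 7:10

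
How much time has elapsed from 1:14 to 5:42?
From 1:14 to 5:42:
(5 x 60 + 42) - (1 x 60 + 14) = 342 - 74 = 268 minutes
= 4 hours and 28 minutes

Final answer: 4 hours and 28 minutes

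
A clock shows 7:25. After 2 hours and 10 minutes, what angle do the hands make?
First find the time 2 hours and 10 minutes after 7:25.
Total minutes: 7 x 60 + 25 + 2 x 60 + 10 = 575.
575 mod 720 = 575 minutes = 9:35.
Now compute the angle at 9:35:
Hour hand: 9 x 30 + 35 x 0.5 = 287.5 degrees
Minute hand: 35 x 6 = 210 degrees
Difference: |287.5 - 210| = 77.5 degrees
The angle is 77.5 degrees

Final answer: 77.5 degrees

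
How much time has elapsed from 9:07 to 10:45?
From 9:07 to 10:45:
(10 x 60 + 45) - (9 x 60 + 7) = 645 - 547 = 98 minutes
= 1 hour and 38 minutes

Final answer: 1 hour and 38 minutes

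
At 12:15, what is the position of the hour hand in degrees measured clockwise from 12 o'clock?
The hour hand moves 30 degrees per hour and 0.5 degrees per minute.
At 12:15: (0) x 30 + 15 x 0.5 = 0 + 7.5 = 7.5 degrees

Final answer: 7.5 degrees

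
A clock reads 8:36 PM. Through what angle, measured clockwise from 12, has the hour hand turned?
The hour hand moves 30 degrees per hour and 0.5 degrees per minute.
At 8:36: (8) x 30 + 36 x 0.5 = 240 + 18 = 258 degrees

Final answer: 258 degrees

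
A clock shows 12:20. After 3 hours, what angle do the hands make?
First find the time 3 hours after 12:20.
Total minutes: 12 x 60 + 20 + 3 x 60 + 0 = 920.
920 mod 720 = 200 minutes = 3:20.
Now compute the angle at 3:20:
Hour hand: 3 x 30 + 20 x 0.5 = 100 degrees
Minute hand: 20 x 6 = 120 degrees
Difference: |100 - 120| = 20 degrees
The angle is 20 degrees

Final answer: 20 degrees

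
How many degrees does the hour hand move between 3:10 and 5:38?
The hour hand moves 0.5 degrees per minute.
Time elapsed: 5:38 - 3:10 = 148 minutes
Angular displacement: 148 x 0.5 = 74 degrees

Final answer: 74 degrees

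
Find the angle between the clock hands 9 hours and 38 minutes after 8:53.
First find the time 9 hours and 38 minutes after 8:53.
Total minutes: 8 x 60 + 53 + 9 x 60 + 38 = 1111.
1111 mod 720 = 391 minutes = 6:31.
Now compute the angle at 6:31:
Hour hand: 6 x 30 + 31 x 0.5 = 195.5 degrees
Minute hand: 31 x 6 = 186 degrees
Difference: |195.5 - 186| = 9.5 degrees
The angle is 9.5 degrees

Final answer: 9.5 degrees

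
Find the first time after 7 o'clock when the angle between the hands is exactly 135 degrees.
At t minutes past 7:00, the hour hand is at 30 x 7 + 0.5t degrees and the minute hand is at 6t degrees.
The smaller angle between them is 135 degrees when |30H - 5.5t| = 135 or |30H - 5.5t| = 225.
With H = 7, solve 30 x 7 - 5.5t = +/- target for each target:
  t = (30 x 7 - 135) / 5.5 = 13.64
  t = (30 x 7 + 135) / 5.5 = 62.73 (outside (0, 60))
  t = (30 x 7 - 225) / 5.5 = -2.73 (outside (0, 60))
  t = (30 x 7 + 225) / 5.5 = 79.09 (outside (0, 60))
Valid solutions in (0, 60): {13.64} minutes.
The first occurrence is t = 13.64 minutes.
The hands form a 135-degree angle at 13.64 minutes past 7:00.

Final answer: 13.64 minutes past 7:00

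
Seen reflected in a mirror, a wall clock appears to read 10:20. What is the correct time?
Reflection across the vertical (12-6) axis maps a hand at angle A degrees to (360 - A) degrees, which sends a reading of T minutes past 12:00 to (720 - T) minutes past 12:00.
Mirror reads 10:20 = 620 minutes past 12:00.
Actual time: (720 - 620) mod 720 = 100 minutes = 1:40.

Final answer: 1:40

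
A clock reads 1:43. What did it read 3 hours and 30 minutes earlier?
Starting time: 1:43 = 103 total minutes past 12:00
Subtracting: 3 hours and 30 minutes = 210 minutes
103 - 210 = -107 (negative, add 12 hours = 720) = 613 minutes
= 10 hours and 13 minutes past 12:00 = 10:13

Final answer: 10:13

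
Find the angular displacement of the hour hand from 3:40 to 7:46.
The hour hand moves 0.5 degrees per minute.
Time elapsed: 7:46 - 3:40 = 246 minutes
Angular displacement: 246 x 0.5 = 123 degrees

Final answer: 123 degrees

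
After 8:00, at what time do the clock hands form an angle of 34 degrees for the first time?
At t minutes past 8:00, the hour hand is at 30 x 8 + 0.5t degrees and the minute hand is at 6t degrees.
The smaller angle between them is 34 degrees when |30H - 5.5t| = 34 or |30H - 5.5t| = 326.
With H = 8, solve 30 x 8 - 5.5t = +/- target for each target:
  t = (30 x 8 - 34) / 5.5 = 37.45
  t = (30 x 8 + 34) / 5.5 = 49.82
  t = (30 x 8 - 326) / 5.5 = -15.64 (outside (0, 60))
  t = (30 x 8 + 326) / 5.5 = 102.91 (outside (0, 60))
Valid solutions in (0, 60): {37.45, 49.82} minutes.
The first occurrence is t = 37.45 minutes.
The hands form a 34-degree angle at 37.45 minutes past 8:00.

Final answer: 37.45 minutes past 8:00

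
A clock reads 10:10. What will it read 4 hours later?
Starting time: 10:10
Adding 0 minutes to 10 minutes: 10 + 0 = 10 minutes
Adding 4 hours: 10 + 4 = 14 - 12 = 2
Final time: 2:10

Final answer: 2:10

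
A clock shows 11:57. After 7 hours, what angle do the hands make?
First find the time 7 hours after 11:57.
Total minutes: 11 x 60 + 57 + 7 x 60 + 0 = 1137.
1137 mod 720 = 417 minutes = 6:57.
Now compute the angle at 6:57:
Hour hand: 6 x 30 + 57 x 0.5 = 208.5 degrees
Minute hand: 57 x 6 = 342 degrees
Difference: |208.5 - 342| = 133.5 degrees
The angle is 133.5 degrees

Final answer: 133.5 degrees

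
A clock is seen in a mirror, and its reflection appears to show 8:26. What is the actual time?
Reflection across the vertical (12-6) axis maps a hand at angle A degrees to (360 - A) degrees, which sends a reading of T minutes past 12:00 to (720 - T) minutes past 12:00.
Mirror reads 8:26 = 506 minutes past 12:00.
Actual time: (720 - 506) mod 720 = 214 minutes = 3:34.

Final answer: 3:34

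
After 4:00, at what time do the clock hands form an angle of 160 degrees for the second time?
At t minutes past 4:00, the hour hand is at 30 x 4 + 0.5t degrees and the minute hand is at 6t degrees.
The smaller angle between them is 160 degrees when |30H - 5.5t| = 160 or |30H - 5.5t| = 200.
With H = 4, solve 30 x 4 - 5.5t = +/- target for each target:
  t = (30 x 4 - 160) / 5.5 = -7.27 (outside (0, 60))
  t = (30 x 4 + 160) / 5.5 = 50.91
  t = (30 x 4 - 200) / 5.5 = -14.55 (outside (0, 60))
  t = (30 x 4 + 200) / 5.5 = 58.18
Valid solutions in (0, 60): {50.91, 58.18} minutes.
The second occurrence is t = 58.18 minutes.
The hands form a 160-degree angle at 58.18 minutes past 4:00.

Final answer: 58.18 minutes past 4:00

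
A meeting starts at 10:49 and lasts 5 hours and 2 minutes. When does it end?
Starting time: 10:49
Adding 2 minutes to 49 minutes: 49 + 2 = 51 minutes
Adding 5 hours: 10 + 5 = 15 - 12 = 3
Final time: 3:51

Final answer: 3:51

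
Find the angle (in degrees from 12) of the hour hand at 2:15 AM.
The hour hand moves 30 degrees per hour and 0.5 degrees per minute.
At 2:15: (2) x 30 + 15 x 0.5 = 60 + 7.5 = 67.5 degrees

Final answer: 67.5 degrees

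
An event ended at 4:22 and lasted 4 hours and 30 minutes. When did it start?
Starting time: 4:22 = 262 total minutes past 12:00
Subtracting: 4 hours and 30 minutes = 270 minutes
262 - 270 = -8 (negative, add 12 hours = 720) = 712 minutes
= 11 hours and 52 minutes past 12:00 = 11:52

Final answer: 11:52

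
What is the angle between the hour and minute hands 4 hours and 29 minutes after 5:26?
First find the time 4 hours and 29 minutes after 5:26.
Total minutes: 5 x 60 + 26 + 4 x 60 + 29 = 595.
595 mod 720 = 595 minutes = 9:55.
Now compute the angle at 9:55:
Hour hand: 9 x 30 + 55 x 0.5 = 297.5 degrees
Minute hand: 55 x 6 = 330 degrees
Difference: |297.5 - 330| = 32.5 degrees
The angle is 32.5 degrees

Final answer: 32.5 degrees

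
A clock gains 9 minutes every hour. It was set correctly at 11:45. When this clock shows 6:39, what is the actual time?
For every 60 true minutes, the faulty clock advances 69 minutes, so 1 faulty-clock minute corresponds to 60/69 true minutes.
From 11:45 to 6:39 on the faulty dial is 414 minutes.
True elapsed: 414 x 60/69 = 360 minutes = 6 hours.
True time: 11:45 + 6 hours = 5:45.

Final answer: 5:45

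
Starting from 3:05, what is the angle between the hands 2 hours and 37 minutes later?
First find the time 2 hours and 37 minutes after 3:05.
Total minutes: 3 x 60 + 5 + 2 x 60 + 37 = 342.
342 mod 720 = 342 minutes = 5:42.
Now compute the angle at 5:42:
Hour hand: 5 x 30 + 42 x 0.5 = 171 degrees
Minute hand: 42 x 6 = 252 degrees
Difference: |171 - 252| = 81 degrees
The angle is 81 degrees

Final answer: 81 degrees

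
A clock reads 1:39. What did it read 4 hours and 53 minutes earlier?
Starting time: 1:39 = 99 total minutes past 12:00
Subtracting: 4 hours and 53 minutes = 293 minutes
99 - 293 = -194 (negative, add 12 hours = 720) = 526 minutes
= 8 hours and 46 minutes past 12:00 = 8:46

Final answer: 8:46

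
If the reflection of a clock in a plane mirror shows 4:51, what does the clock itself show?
Reflection across the vertical (12-6) axis maps a hand at angle A degrees to (360 - A) degrees, which sends a reading of T minutes past 12:00 to (720 - T) minutes past 12:00.
Mirror reads 4:51 = 291 minutes past 12:00.
Actual time: (720 - 291) mod 720 = 429 minutes = 7:09.

Final answer: 7:09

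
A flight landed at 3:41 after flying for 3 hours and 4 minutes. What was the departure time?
Starting time: 3:41 = 221 total minutes past 12:00
Subtracting: 3 hours and 4 minutes = 184 minutes
221 - 184 = 37 minutes
= 37 minutes past 12:00 = 12:37

Final answer: 12:37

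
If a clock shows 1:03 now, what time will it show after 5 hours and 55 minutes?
Starting time: 1:03
Adding 55 minutes to 3 minutes: 3 + 55 = 58 minutes
Adding 5 hours: 1 + 5 = 6
Final time: 6:58

Final answer: 6:58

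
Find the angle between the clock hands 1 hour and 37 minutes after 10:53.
First find the time 1 hour and 37 minutes after 10:53.
Total minutes: 10 x 60 + 53 + 1 x 60 + 37 = 750.
750 mod 720 = 30 minutes = 12:30.
Now compute the angle at 12:30:
Hour hand: 0 x 30 + 30 x 0.5 = 15 degrees
Minute hand: 30 x 6 = 180 degrees
Difference: |15 - 180| = 165 degrees
The angle is 165 degrees

Final answer: 165 degrees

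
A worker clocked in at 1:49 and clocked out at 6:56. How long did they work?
From 1:49 to 6:56:
(6 x 60 + 56) - (1 x 60 + 49) = 416 - 109 = 307 minutes
= 5 hours and 7 minutes

Final answer: 5 hours and 7 minutes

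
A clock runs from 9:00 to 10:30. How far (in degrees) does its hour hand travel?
The hour hand moves 0.5 degrees per minute.
Time elapsed: 10:30 - 9:00 = 90 minutes
Angular displacement: 90 x 0.5 = 45 degrees

Final answer: 45 degrees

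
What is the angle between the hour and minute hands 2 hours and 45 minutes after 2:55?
First find the time 2 hours and 45 minutes after 2:55.
Total minutes: 2 x 60 + 55 + 2 x 60 + 45 = 340.
340 mod 720 = 340 minutes = 5:40.
Now compute the angle at 5:40:
Hour hand: 5 x 30 + 40 x 0.5 = 170 degrees
Minute hand: 40 x 6 = 240 degrees
Difference: |170 - 240| = 70 degrees
The angle is 70 degrees

Final answer: 70 degrees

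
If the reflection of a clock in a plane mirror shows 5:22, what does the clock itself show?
Reflection across the vertical (12-6) axis maps a hand at angle A degrees to (360 - A) degrees, which sends a reading of T minutes past 12:00 to (720 - T) minutes past 12:00.
Mirror reads 5:22 = 322 minutes past 12:00.
Actual time: (720 - 322) mod 720 = 398 minutes = 6:38.

Final answer: 6:38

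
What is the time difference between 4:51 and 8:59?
From 4:51 to 8:59:
(8 x 60 + 59) - (4 x 60 + 51) = 539 - 291 = 248 minutes
= 4 hours and 8 minutes

Final answer: 4 hours and 8 minutes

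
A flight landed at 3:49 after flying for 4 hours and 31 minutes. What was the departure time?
Starting time: 3:49 = 229 total minutes past 12:00
Subtracting: 4 hours and 31 minutes = 271 minutes
229 - 271 = -42 (negative, add 12 hours = 720) = 678 minutes
= 11 hours and 18 minutes past 12:00 = 11:18

Final answer: 11:18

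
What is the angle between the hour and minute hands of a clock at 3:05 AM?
Hour hand position: 3 x 30 + 5 x 0.5 = 92.5 degrees
Minute hand position: 5 x 6 = 30 degrees
Difference: |92.5 - 30| = 62.5 degrees
The angle between the hands is 62.5 degrees

Final answer: 62.5 degrees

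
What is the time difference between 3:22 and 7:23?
From 3:22 to 7:23:
(7 x 60 + 23) - (3 x 60 + 22) = 443 - 202 = 241 minutes
= 4 hours and 1 minute

Final answer: 4 hours and 1 minute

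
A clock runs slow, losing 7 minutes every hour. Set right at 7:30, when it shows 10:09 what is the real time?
For every 60 true minutes, the faulty clock advances 53 minutes, so 1 faulty-clock minute corresponds to 60/53 true minutes.
From 7:30 to 10:09 on the faulty dial is 159 minutes.
True elapsed: 159 x 60/53 = 180 minutes = 3 hours.
True time: 7:30 + 3 hours = 10:30.

Final answer: 10:30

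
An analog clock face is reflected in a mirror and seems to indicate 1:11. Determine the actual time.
Reflection across the vertical (12-6) axis maps a hand at angle A degrees to (360 - A) degrees, which sends a reading of T minutes past 12:00 to (720 - T) minutes past 12:00.
Mirror reads 1:11 = 71 minutes past 12:00.
Actual time: (720 - 71) mod 720 = 649 minutes = 10:49.

Final answer: 10:49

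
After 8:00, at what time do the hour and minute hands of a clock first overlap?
The minute hand gains 5.5 degrees per minute on the hour hand.
At 8:00, the hour hand is at 240 degrees and the minute hand is at 0 degrees.
The gap is 240 degrees. Time to close: 240/5.5 = 60 x 8/11 = 43.64 minutes.
The hands overlap at 43.64 minutes past 8:00.

Final answer: 43.64 minutes past 8:00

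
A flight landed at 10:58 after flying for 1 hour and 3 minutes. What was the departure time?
Starting time: 10:58 = 658 total minutes past 12:00
Subtracting: 1 hour and 3 minutes = 63 minutes
658 - 63 = 595 minutes
= 9 hours and 55 minutes past 12:00 = 9:55

Final answer: 9:55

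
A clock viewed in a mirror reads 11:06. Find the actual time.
Reflection across the vertical (12-6) axis maps a hand at angle A degrees to (360 - A) degrees, which sends a reading of T minutes past 12:00 to (720 - T) minutes past 12:00.
Mirror reads 11:06 = 666 minutes past 12:00.
Actual time: (720 - 666) mod 720 = 54 minutes = 12:54.

Final answer: 12:54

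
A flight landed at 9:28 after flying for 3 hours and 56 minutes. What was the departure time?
Starting time: 9:28 = 568 total minutes past 12:00
Subtracting: 3 hours and 56 minutes = 236 minutes
568 - 236 = 332 minutes
= 5 hours and 32 minutes past 12:00 = 5:32

Final answer: 5:32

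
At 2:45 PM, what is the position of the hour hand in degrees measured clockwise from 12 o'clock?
The hour hand moves 30 degrees per hour and 0.5 degrees per minute.
At 2:45: (2) x 30 + 45 x 0.5 = 60 + 22.5 = 82.5 degrees

Final answer: 82.5 degrees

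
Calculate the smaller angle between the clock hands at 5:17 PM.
Hour hand position: 5 x 30 + 17 x 0.5 = 158.5 degrees
Minute hand position: 17 x 6 = 102 degrees
Difference: |158.5 - 102| = 56.5 degrees
The angle between the hands is 56.5 degrees

Final answer: 56.5 degrees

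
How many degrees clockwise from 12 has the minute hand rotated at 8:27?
The minute hand moves 6 degrees per minute.
At 8:27: 27 x 6 = 162 degrees

Final answer: 162 degrees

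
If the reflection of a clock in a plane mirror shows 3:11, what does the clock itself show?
Reflection across the vertical (12-6) axis maps a hand at angle A degrees to (360 - A) degrees, which sends a reading of T minutes past 12:00 to (720 - T) minutes past 12:00.
Mirror reads 3:11 = 191 minutes past 12:00.
Actual time: (720 - 191) mod 720 = 529 minutes = 8:49.

Final answer: 8:49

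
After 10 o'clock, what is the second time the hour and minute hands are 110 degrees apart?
At t minutes past 10:00, the hour hand is at 30 x 10 + 0.5t degrees and the minute hand is at 6t degrees.
The smaller angle between them is 110 degrees when |30H - 5.5t| = 110 or |30H - 5.5t| = 250.
With H = 10, solve 30 x 10 - 5.5t = +/- target for each target:
  t = (30 x 10 - 110) / 5.5 = 34.55
  t = (30 x 10 + 110) / 5.5 = 74.55 (outside (0, 60))
  t = (30 x 10 - 250) / 5.5 = 9.09
  t = (30 x 10 + 250) / 5.5 = 100 (outside (0, 60))
Valid solutions in (0, 60): {9.09, 34.55} minutes.
The second occurrence is t = 34.55 minutes.
The hands form a 110-degree angle at 34.55 minutes past 10:00.

Final answer: 34.55 minutes past 10:00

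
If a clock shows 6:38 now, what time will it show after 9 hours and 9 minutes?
Starting time: 6:38
Adding 9 minutes to 38 minutes: 38 + 9 = 47 minutes
Adding 9 hours: 6 + 9 = 15 - 12 = 3
Final time: 3:47

Final answer: 3:47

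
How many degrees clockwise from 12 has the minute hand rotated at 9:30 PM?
The minute hand moves 6 degrees per minute.
At 9:30: 30 x 6 = 180 degrees

Final answer: 180 degrees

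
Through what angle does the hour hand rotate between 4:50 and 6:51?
The hour hand moves 0.5 degrees per minute.
Time elapsed: 6:51 - 4:50 = 121 minutes
Angular displacement: 121 x 0.5 = 60.5 degrees

Final answer: 60.5 degrees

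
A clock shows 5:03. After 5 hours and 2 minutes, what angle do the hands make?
First find the time 5 hours and 2 minutes after 5:03.
Total minutes: 5 x 60 + 3 + 5 x 60 + 2 = 605.
605 mod 720 = 605 minutes = 10:05.
Now compute the angle at 10:05:
Hour hand: 10 x 30 + 5 x 0.5 = 302.5 degrees
Minute hand: 5 x 6 = 30 degrees
Difference: |302.5 - 30| = 272.5 degrees
Smaller angle: 360 - 272.5 = 87.5 degrees

Final answer: 87.5 degrees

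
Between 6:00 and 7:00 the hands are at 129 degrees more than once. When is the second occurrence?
At t minutes past 6:00, the hour hand is at 30 x 6 + 0.5t degrees and the minute hand is at 6t degrees.
The smaller angle between them is 129 degrees when |30H - 5.5t| = 129 or |30H - 5.5t| = 231.
With H = 6, solve 30 x 6 - 5.5t = +/- target for each target:
  t = (30 x 6 - 129) / 5.5 = 9.27
  t = (30 x 6 + 129) / 5.5 = 56.18
  t = (30 x 6 - 231) / 5.5 = -9.27 (outside (0, 60))
  t = (30 x 6 + 231) / 5.5 = 74.73 (outside (0, 60))
Valid solutions in (0, 60): {9.27, 56.18} minutes.
The second occurrence is t = 56.18 minutes.
The hands form a 129-degree angle at 56.18 minutes past 6:00.

Final answer: 56.18 minutes past 6:00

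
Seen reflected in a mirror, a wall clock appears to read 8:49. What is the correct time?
Reflection across the vertical (12-6) axis maps a hand at angle A degrees to (360 - A) degrees, which sends a reading of T minutes past 12:00 to (720 - T) minutes past 12:00.
Mirror reads 8:49 = 529 minutes past 12:00.
Actual time: (720 - 529) mod 720 = 191 minutes = 3:11.

Final answer: 3:11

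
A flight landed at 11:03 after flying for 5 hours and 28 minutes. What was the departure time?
Starting time: 11:03 = 663 total minutes past 12:00
Subtracting: 5 hours and 28 minutes = 328 minutes
663 - 328 = 335 minutes
= 5 hours and 35 minutes past 12:00 = 5:35

Final answer: 5:35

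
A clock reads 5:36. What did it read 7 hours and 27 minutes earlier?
Starting time: 5:36 = 336 total minutes past 12:00
Subtracting: 7 hours and 27 minutes = 447 minutes
336 - 447 = -111 (negative, add 12 hours = 720) = 609 minutes
= 10 hours and 9 minutes past 12:00 = 10:09

Final answer: 10:09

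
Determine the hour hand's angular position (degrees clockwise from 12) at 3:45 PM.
The hour hand moves 30 degrees per hour and 0.5 degrees per minute.
At 3:45: (3) x 30 + 45 x 0.5 = 90 + 22.5 = 112.5 degrees

Final answer: 112.5 degrees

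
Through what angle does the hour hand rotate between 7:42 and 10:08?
The hour hand moves 0.5 degrees per minute.
Time elapsed: 10:08 - 7:42 = 146 minutes
Angular displacement: 146 x 0.5 = 73 degrees

Final answer: 73 degrees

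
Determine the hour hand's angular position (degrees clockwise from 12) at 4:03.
The hour hand moves 30 degrees per hour and 0.5 degrees per minute.
At 4:03: (4) x 30 + 3 x 0.5 = 120 + 1.5 = 121.5 degrees

Final answer: 121.5 degrees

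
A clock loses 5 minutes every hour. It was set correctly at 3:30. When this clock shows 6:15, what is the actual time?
For every 60 true minutes, the faulty clock advances 55 minutes, so 1 faulty-clock minute corresponds to 60/55 true minutes.
From 3:30 to 6:15 on the faulty dial is 165 minutes.
True elapsed: 165 x 60/55 = 180 minutes = 3 hours.
True time: 3:30 + 3 hours = 6:30.

Final answer: 6:30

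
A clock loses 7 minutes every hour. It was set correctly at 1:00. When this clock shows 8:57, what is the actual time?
For every 60 true minutes, the faulty clock advances 53 minutes, so 1 faulty-clock minute corresponds to 60/53 true minutes.
From 1:00 to 8:57 on the faulty dial is 477 minutes.
True elapsed: 477 x 60/53 = 540 minutes = 9 hours.
True time: 1:00 + 9 hours = 10:00.

Final answer: 10:00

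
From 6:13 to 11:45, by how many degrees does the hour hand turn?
The hour hand moves 0.5 degrees per minute.
Time elapsed: 11:45 - 6:13 = 332 minutes
Angular displacement: 332 x 0.5 = 166 degrees

Final answer: 166 degrees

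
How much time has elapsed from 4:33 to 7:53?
From 4:33 to 7:53:
(7 x 60 + 53) - (4 x 60 + 33) = 473 - 273 = 200 minutes
= 3 hours and 20 minutes

Final answer: 3 hours and 20 minutes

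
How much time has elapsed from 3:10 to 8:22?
From 3:10 to 8:22:
(8 x 60 + 22) - (3 x 60 + 10) = 502 - 190 = 312 minutes
= 5 hours and 12 minutes

Final answer: 5 hours and 12 minutes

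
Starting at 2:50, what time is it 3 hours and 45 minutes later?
Starting time: 2:50
Adding 45 minutes to 50 minutes: 50 + 45 = 95 minutes = 1 hour and 35 minutes
Adding 3 hours: 2 + 3 + 1 (carry) = 6
Final time: 6:35

Final answer: 6:35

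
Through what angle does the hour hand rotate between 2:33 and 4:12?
The hour hand moves 0.5 degrees per minute.
Time elapsed: 4:12 - 2:33 = 99 minutes
Angular displacement: 99 x 0.5 = 49.5 degrees

Final answer: 49.5 degrees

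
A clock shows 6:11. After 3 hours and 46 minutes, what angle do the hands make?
First find the time 3 hours and 46 minutes after 6:11.
Total minutes: 6 x 60 + 11 + 3 x 60 + 46 = 597.
597 mod 720 = 597 minutes = 9:57.
Now compute the angle at 9:57:
Hour hand: 9 x 30 + 57 x 0.5 = 298.5 degrees
Minute hand: 57 x 6 = 342 degrees
Difference: |298.5 - 342| = 43.5 degrees
The angle is 43.5 degrees

Final answer: 43.5 degrees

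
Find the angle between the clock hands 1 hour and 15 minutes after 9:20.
First find the time 1 hour and 15 minutes after 9:20.
Total minutes: 9 x 60 + 20 + 1 x 60 + 15 = 635.
635 mod 720 = 635 minutes = 10:35.
Now compute the angle at 10:35:
Hour hand: 10 x 30 + 35 x 0.5 = 317.5 degrees
Minute hand: 35 x 6 = 210 degrees
Difference: |317.5 - 210| = 107.5 degrees
The angle is 107.5 degrees

Final answer: 107.5 degrees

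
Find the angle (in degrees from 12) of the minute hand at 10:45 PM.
The minute hand moves 6 degrees per minute.
At 10:45: 45 x 6 = 270 degrees

Final answer: 270 degrees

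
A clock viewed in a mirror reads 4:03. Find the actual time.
Reflection across the vertical (12-6) axis maps a hand at angle A degrees to (360 - A) degrees, which sends a reading of T minutes past 12:00 to (720 - T) minutes past 12:00.
Mirror reads 4:03 = 243 minutes past 12:00.
Actual time: (720 - 243) mod 720 = 477 minutes = 7:57.

Final answer: 7:57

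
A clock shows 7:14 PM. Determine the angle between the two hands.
Hour hand position: 7 x 30 + 14 x 0.5 = 217 degrees
Minute hand position: 14 x 6 = 84 degrees
Difference: |217 - 84| = 133 degrees
The angle between the hands is 133 degrees

Final answer: 133 degrees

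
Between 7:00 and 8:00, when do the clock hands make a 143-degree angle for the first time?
At t minutes past 7:00, the hour hand is at 30 x 7 + 0.5t degrees and the minute hand is at 6t degrees.
The smaller angle between them is 143 degrees when |30H - 5.5t| = 143 or |30H - 5.5t| = 217.
With H = 7, solve 30 x 7 - 5.5t = +/- target for each target:
  t = (30 x 7 - 143) / 5.5 = 12.18
  t = (30 x 7 + 143) / 5.5 = 64.18 (outside (0, 60))
  t = (30 x 7 - 217) / 5.5 = -1.27 (outside (0, 60))
  t = (30 x 7 + 217) / 5.5 = 77.64 (outside (0, 60))
Valid solutions in (0, 60): {12.18} minutes.
The first occurrence is t = 12.18 minutes.
The hands form a 143-degree angle at 12.18 minutes past 7:00.

Final answer: 12.18 minutes past 7:00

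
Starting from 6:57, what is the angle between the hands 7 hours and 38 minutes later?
First find the time 7 hours and 38 minutes after 6:57.
Total minutes: 6 x 60 + 57 + 7 x 60 + 38 = 875.
875 mod 720 = 155 minutes = 2:35.
Now compute the angle at 2:35:
Hour hand: 2 x 30 + 35 x 0.5 = 77.5 degrees
Minute hand: 35 x 6 = 210 degrees
Difference: |77.5 - 210| = 132.5 degrees
The angle is 132.5 degrees

Final answer: 132.5 degrees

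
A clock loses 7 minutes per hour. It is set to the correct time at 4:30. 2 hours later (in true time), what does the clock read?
For every 60 true minutes, the faulty clock advances 60 - 7 = 53 minutes.
True elapsed: 2 hours = 120 minutes.
Faulty clock advances: 120 x 53/60 = 106 minutes (drift: 14 minutes behind).
Shown time: 4:30 + 106 minutes = 6:16.

Final answer: 6:16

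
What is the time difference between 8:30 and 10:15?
From 8:30 to 10:15:
(10 x 60 + 15) - (8 x 60 + 30) = 615 - 510 = 105 minutes
= 1 hour and 45 minutes

Final answer: 1 hour and 45 minutes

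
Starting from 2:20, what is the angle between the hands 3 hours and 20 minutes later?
First find the time 3 hours and 20 minutes after 2:20.
Total minutes: 2 x 60 + 20 + 3 x 60 + 20 = 340.
340 mod 720 = 340 minutes = 5:40.
Now compute the angle at 5:40:
Hour hand: 5 x 30 + 40 x 0.5 = 170 degrees
Minute hand: 40 x 6 = 240 degrees
Difference: |170 - 240| = 70 degrees
The angle is 70 degrees

Final answer: 70 degrees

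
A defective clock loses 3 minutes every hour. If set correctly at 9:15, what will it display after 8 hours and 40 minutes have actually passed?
For every 60 true minutes, the faulty clock advances 60 - 3 = 57 minutes.
True elapsed: 8 hours and 40 minutes = 520 minutes.
Faulty clock advances: 520 x 57/60 = 494 minutes (drift: 26 minutes behind).
Shown time: 9:15 + 494 minutes = 5:29.

Final answer: 5:29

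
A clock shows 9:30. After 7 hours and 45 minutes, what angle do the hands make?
First find the time 7 hours and 45 minutes after 9:30.
Total minutes: 9 x 60 + 30 + 7 x 60 + 45 = 1035.
1035 mod 720 = 315 minutes = 5:15.
Now compute the angle at 5:15:
Hour hand: 5 x 30 + 15 x 0.5 = 157.5 degrees
Minute hand: 15 x 6 = 90 degrees
Difference: |157.5 - 90| = 67.5 degrees
The angle is 67.5 degrees

Final answer: 67.5 degrees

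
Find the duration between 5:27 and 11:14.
From 5:27 to 11:14:
(11 x 60 + 14) - (5 x 60 + 27) = 674 - 327 = 347 minutes
= 5 hours and 47 minutes

Final answer: 5 hours and 47 minutes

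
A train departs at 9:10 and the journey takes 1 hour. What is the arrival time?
Starting time: 9:10
Adding 0 minutes to 10 minutes: 10 + 0 = 10 minutes
Adding 1 hour: 9 + 1 = 10
Final time: 10:10

Final answer: 10:10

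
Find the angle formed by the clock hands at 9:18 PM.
Hour hand position: 9 x 30 + 18 x 0.5 = 279 degrees
Minute hand position: 18 x 6 = 108 degrees
Difference: |279 - 108| = 171 degrees
The angle between the hands is 171 degrees

Final answer: 171 degrees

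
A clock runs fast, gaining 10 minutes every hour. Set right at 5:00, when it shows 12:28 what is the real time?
For every 60 true minutes, the faulty clock advances 70 minutes, so 1 faulty-clock minute corresponds to 60/70 true minutes.
From 5:00 to 12:28 on the faulty dial is 448 minutes.
True elapsed: 448 x 60/70 = 384 minutes = 6 hours and 24 minutes.
True time: 5:00 + 6 hours and 24 minutes = 11:24.

Final answer: 11:24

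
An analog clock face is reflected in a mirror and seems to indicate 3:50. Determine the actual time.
Reflection across the vertical (12-6) axis maps a hand at angle A degrees to (360 - A) degrees, which sends a reading of T minutes past 12:00 to (720 - T) minutes past 12:00.
Mirror reads 3:50 = 230 minutes past 12:00.
Actual time: (720 - 230) mod 720 = 490 minutes = 8:10.

Final answer: 8:10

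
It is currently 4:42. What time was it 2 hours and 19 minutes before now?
Starting time: 4:42 = 282 total minutes past 12:00
Subtracting: 2 hours and 19 minutes = 139 minutes
282 - 139 = 143 minutes
= 2 hours and 23 minutes past 12:00 = 2:23

Final answer: 2:23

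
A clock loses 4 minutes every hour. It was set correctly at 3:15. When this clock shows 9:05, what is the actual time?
For every 60 true minutes, the faulty clock advances 56 minutes, so 1 faulty-clock minute corresponds to 60/56 true minutes.
From 3:15 to 9:05 on the faulty dial is 350 minutes.
True elapsed: 350 x 60/56 = 375 minutes = 6 hours and 15 minutes.
True time: 3:15 + 6 hours and 15 minutes = 9:30.

Final answer: 9:30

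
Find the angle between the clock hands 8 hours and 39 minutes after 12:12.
First find the time 8 hours and 39 minutes after 12:12.
Total minutes: 12 x 60 + 12 + 8 x 60 + 39 = 1251.
1251 mod 720 = 531 minutes = 8:51.
Now compute the angle at 8:51:
Hour hand: 8 x 30 + 51 x 0.5 = 265.5 degrees
Minute hand: 51 x 6 = 306 degrees
Difference: |265.5 - 306| = 40.5 degrees
The angle is 40.5 degrees

Final answer: 40.5 degrees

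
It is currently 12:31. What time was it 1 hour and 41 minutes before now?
Starting time: 12:31 = 31 total minutes past 12:00
Subtracting: 1 hour and 41 minutes = 101 minutes
31 - 101 = -70 (negative, add 12 hours = 720) = 650 minutes
= 10 hours and 50 minutes past 12:00 = 10:50

Final answer: 10:50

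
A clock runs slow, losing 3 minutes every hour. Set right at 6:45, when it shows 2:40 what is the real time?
For every 60 true minutes, the faulty clock advances 57 minutes, so 1 faulty-clock minute corresponds to 60/57 true minutes.
From 6:45 to 2:40 on the faulty dial is 475 minutes.
True elapsed: 475 x 60/57 = 500 minutes = 8 hours and 20 minutes.
True time: 6:45 + 8 hours and 20 minutes = 3:05.

Final answer: 3:05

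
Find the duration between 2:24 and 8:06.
From 2:24 to 8:06:
(8 x 60 + 6) - (2 x 60 + 24) = 486 - 144 = 342 minutes
= 5 hours and 42 minutes

Final answer: 5 hours and 42 minutes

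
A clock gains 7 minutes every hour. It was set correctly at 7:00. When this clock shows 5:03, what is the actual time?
For every 60 true minutes, the faulty clock advances 67 minutes, so 1 faulty-clock minute corresponds to 60/67 true minutes.
From 7:00 to 5:03 on the faulty dial is 603 minutes.
True elapsed: 603 x 60/67 = 540 minutes = 9 hours.
True time: 7:00 + 9 hours = 4:00.

Final answer: 4:00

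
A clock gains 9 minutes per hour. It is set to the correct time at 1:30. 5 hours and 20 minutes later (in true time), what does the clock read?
For every 60 true minutes, the faulty clock advances 60 + 9 = 69 minutes.
True elapsed: 5 hours and 20 minutes = 320 minutes.
Faulty clock advances: 320 x 69/60 = 368 minutes (drift: 48 minutes ahead).
Shown time: 1:30 + 368 minutes = 7:38.

Final answer: 7:38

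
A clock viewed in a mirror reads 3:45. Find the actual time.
Reflection across the vertical (12-6) axis maps a hand at angle A degrees to (360 - A) degrees, which sends a reading of T minutes past 12:00 to (720 - T) minutes past 12:00.
Mirror reads 3:45 = 225 minutes past 12:00.
Actual time: (720 - 225) mod 720 = 495 minutes = 8:15.

Final answer: 8:15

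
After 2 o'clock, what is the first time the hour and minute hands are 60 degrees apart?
At t minutes past 2:00, the hour hand is at 30 x 2 + 0.5t degrees and the minute hand is at 6t degrees.
The smaller angle between them is 60 degrees when |30H - 5.5t| = 60 or |30H - 5.5t| = 300.
With H = 2, solve 30 x 2 - 5.5t = +/- target for each target:
  t = (30 x 2 - 60) / 5.5 = 0 (outside (0, 60))
  t = (30 x 2 + 60) / 5.5 = 21.82
  t = (30 x 2 - 300) / 5.5 = -43.64 (outside (0, 60))
  t = (30 x 2 + 300) / 5.5 = 65.45 (outside (0, 60))
Valid solutions in (0, 60): {21.82} minutes.
The first occurrence is t = 21.82 minutes.
The hands form a 60-degree angle at 21.82 minutes past 2:00.

Final answer: 21.82 minutes past 2:00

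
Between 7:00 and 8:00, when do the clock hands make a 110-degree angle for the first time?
At t minutes past 7:00, the hour hand is at 30 x 7 + 0.5t degrees and the minute hand is at 6t degrees.
The smaller angle between them is 110 degrees when |30H - 5.5t| = 110 or |30H - 5.5t| = 250.
With H = 7, solve 30 x 7 - 5.5t = +/- target for each target:
  t = (30 x 7 - 110) / 5.5 = 18.18
  t = (30 x 7 + 110) / 5.5 = 58.18
  t = (30 x 7 - 250) / 5.5 = -7.27 (outside (0, 60))
  t = (30 x 7 + 250) / 5.5 = 83.64 (outside (0, 60))
Valid solutions in (0, 60): {18.18, 58.18} minutes.
The first occurrence is t = 18.18 minutes.
The hands form a 110-degree angle at 18.18 minutes past 7:00.

Final answer: 18.18 minutes past 7:00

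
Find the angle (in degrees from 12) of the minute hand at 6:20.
The minute hand moves 6 degrees per minute.
At 6:20: 20 x 6 = 120 degrees

Final answer: 120 degrees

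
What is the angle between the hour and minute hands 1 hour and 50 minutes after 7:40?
First find the time 1 hour and 50 minutes after 7:40.
Total minutes: 7 x 60 + 40 + 1 x 60 + 50 = 570.
570 mod 720 = 570 minutes = 9:30.
Now compute the angle at 9:30:
Hour hand: 9 x 30 + 30 x 0.5 = 285 degrees
Minute hand: 30 x 6 = 180 degrees
Difference: |285 - 180| = 105 degrees
The angle is 105 degrees

Final answer: 105 degrees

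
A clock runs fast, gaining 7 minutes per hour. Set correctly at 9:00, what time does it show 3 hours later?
For every 60 true minutes, the faulty clock advances 60 + 7 = 67 minutes.
True elapsed: 3 hours = 180 minutes.
Faulty clock advances: 180 x 67/60 = 201 minutes (drift: 21 minutes ahead).
Shown time: 9:00 + 201 minutes = 12:21.

Final answer: 12:21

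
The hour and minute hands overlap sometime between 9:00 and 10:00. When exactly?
The minute hand gains 5.5 degrees per minute on the hour hand.
At 9:00, the hour hand is at 270 degrees and the minute hand is at 0 degrees.
The gap is 270 degrees. Time to close: 270/5.5 = 60 x 9/11 = 49.09 minutes.
The hands overlap at 49.09 minutes past 9:00.

Final answer: 49.09 minutes past 9:00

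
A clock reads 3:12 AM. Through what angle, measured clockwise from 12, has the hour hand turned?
The hour hand moves 30 degrees per hour and 0.5 degrees per minute.
At 3:12: (3) x 30 + 12 x 0.5 = 90 + 6 = 96 degrees

Final answer: 96 degrees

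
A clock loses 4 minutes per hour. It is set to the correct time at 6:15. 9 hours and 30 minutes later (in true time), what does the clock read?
For every 60 true minutes, the faulty clock advances 60 - 4 = 56 minutes.
True elapsed: 9 hours and 30 minutes = 570 minutes.
Faulty clock advances: 570 x 56/60 = 532 minutes (drift: 38 minutes behind).
Shown time: 6:15 + 532 minutes = 3:07.

Final answer: 3:07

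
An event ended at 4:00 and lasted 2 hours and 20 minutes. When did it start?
Starting time: 4:00 = 240 total minutes past 12:00
Subtracting: 2 hours and 20 minutes = 140 minutes
240 - 140 = 100 minutes
= 1 hour and 40 minutes past 12:00 = 1:40

Final answer: 1:40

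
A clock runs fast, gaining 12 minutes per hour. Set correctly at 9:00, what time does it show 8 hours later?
For every 60 true minutes, the faulty clock advances 60 + 12 = 72 minutes.
True elapsed: 8 hours = 480 minutes.
Faulty clock advances: 480 x 72/60 = 576 minutes (drift: 96 minutes ahead).
Shown time: 9:00 + 576 minutes = 6:36.

Final answer: 6:36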